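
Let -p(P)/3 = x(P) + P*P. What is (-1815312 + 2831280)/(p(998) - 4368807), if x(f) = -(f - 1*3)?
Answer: -169328/1225639 ≈ -0.13815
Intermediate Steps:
x(f) = 3 - f (x(f) = -(f - 3) = -(-3 + f) = 3 - f)
p(P) = -9 - 3*P**2 + 3*P (p(P) = -3*((3 - P) + P*P) = -3*((3 - P) + P**2) = -3*(3 + P**2 - P) = -9 - 3*P**2 + 3*P)
(-1815312 + 2831280)/(p(998) - 4368807) = (-1815312 + 2831280)/((-9 - 3*998**2 + 3*998) - 4368807) = 1015968/((-9 - 3*996004 + 2994) - 4368807) = 1015968/((-9 - 2988012 + 2994) - 4368807) = 1015968/(-2985027 - 4368807) = 1015968/(-7353834) = 1015968*(-1/7353834) = -169328/1225639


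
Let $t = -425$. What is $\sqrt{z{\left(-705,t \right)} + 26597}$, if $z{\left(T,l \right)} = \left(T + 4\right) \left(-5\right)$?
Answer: $\sqrt{30102} \approx 173.5$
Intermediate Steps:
$z{\left(T,l \right)} = -20 - 5 T$ ($z{\left(T,l \right)} = \left(4 + T\right) \left(-5\right) = -20 - 5 T$)
$\sqrt{z{\left(-705,t \right)} + 26597} = \sqrt{\left(-20 - -3525\right) + 26597} = \sqrt{\left(-20 + 3525\right) + 26597} = \sqrt{3505 + 26597} = \sqrt{30102}$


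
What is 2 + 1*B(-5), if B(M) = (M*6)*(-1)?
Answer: 32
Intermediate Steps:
B(M) = -6*M (B(M) = (6*M)*(-1) = -6*M)
2 + 1*B(-5) = 2 + 1*(-6*(-5)) = 2 + 1*30 = 2 + 30 = 32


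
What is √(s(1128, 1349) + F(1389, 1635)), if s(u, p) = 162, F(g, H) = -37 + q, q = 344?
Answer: √469 ≈ 21.656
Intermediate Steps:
F(g, H) = 307 (F(g, H) = -37 + 344 = 307)
√(s(1128, 1349) + F(1389, 1635)) = √(162 + 307) = √469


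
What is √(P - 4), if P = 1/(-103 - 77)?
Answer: I*√3605/30 ≈ 2.0014*I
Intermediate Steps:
P = -1/180 (P = 1/(-180) = -1/180 ≈ -0.0055556)
√(P - 4) = √(-1/180 - 4) = √(-721/180) = I*√3605/30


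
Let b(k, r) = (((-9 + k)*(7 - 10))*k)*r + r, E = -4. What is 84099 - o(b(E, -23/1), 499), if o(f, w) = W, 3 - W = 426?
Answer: 84522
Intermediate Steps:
W = -423 (W = 3 - 1*426 = 3 - 426 = -423)
b(k, r) = r + k*r*(27 - 3*k) (b(k, r) = (((-9 + k)*(-3))*k)*r + r = ((27 - 3*k)*k)*r + r = (k*(27 - 3*k))*r + r = k*r*(27 - 3*k) + r = r + k*r*(27 - 3*k))
o(f, w) = -423
84099 - o(b(E, -23/1), 499) = 84099 - 1*(-423) = 84099 + 423 = 84522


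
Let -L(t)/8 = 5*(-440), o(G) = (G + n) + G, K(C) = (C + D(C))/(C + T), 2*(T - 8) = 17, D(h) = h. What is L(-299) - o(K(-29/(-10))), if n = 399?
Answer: 1668439/97 ≈ 17200.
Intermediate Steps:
T = 33/2 (T = 8 + (½)*17 = 8 + 17/2 = 33/2 ≈ 16.500)
K(C) = 2*C/(33/2 + C) (K(C) = (C + C)/(C + 33/2) = (2*C)/(33/2 + C) = 2*C/(33/2 + C))
o(G) = 399 + 2*G (o(G) = (G + 399) + G = (399 + G) + G = 399 + 2*G)
L(t) = 17600 (L(t) = -40*(-440) = -8*(-2200) = 17600)
L(-299) - o(K(-29/(-10))) = 17600 - (399 + 2*(4*(-29/(-10))/(33 + 2*(-29/(-10))))) = 17600 - (399 + 2*(4*(-29*(-⅒))/(33 + 2*(-29*(-⅒))))) = 17600 - (399 + 2*(4*(29/10)/(33 + 2*(29/10)))) = 17600 - (399 + 2*(4*(29/10)/(33 + 29/5))) = 17600 - (399 + 2*(4*(29/10)/(194/5))) = 17600 - (399 + 2*(4*(29/10)*(5/194))) = 17600 - (399 + 2*(29/97)) = 17600 - (399 + 58/97) = 17600 - 1*38761/97 = 17600 - 38761/97 = 1668439/97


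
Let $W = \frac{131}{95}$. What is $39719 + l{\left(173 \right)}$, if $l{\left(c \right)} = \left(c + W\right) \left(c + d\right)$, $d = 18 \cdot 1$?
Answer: $\frac{6937411}{95} \approx 73025.0$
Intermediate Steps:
$W = \frac{131}{95}$ ($W = 131 \cdot \frac{1}{95} = \frac{131}{95} \approx 1.3789$)
$d = 18$
$l{\left(c \right)} = \left(18 + c\right) \left(\frac{131}{95} + c\right)$ ($l{\left(c \right)} = \left(c + \frac{131}{95}\right) \left(c + 18\right) = \left(\frac{131}{95} + c\right) \left(18 + c\right) = \left(18 + c\right) \left(\frac{131}{95} + c\right)$)
$39719 + l{\left(173 \right)} = 39719 + \left(\frac{2358}{95} + 173^{2} + \frac{1841}{95} \cdot 173\right) = 39719 + \left(\frac{2358}{95} + 29929 + \frac{318493}{95}\right) = 39719 + \frac{3164106}{95} = \frac{6937411}{95}$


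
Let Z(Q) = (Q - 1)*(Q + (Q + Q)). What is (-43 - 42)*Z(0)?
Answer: 0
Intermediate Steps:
Z(Q) = 3*Q*(-1 + Q) (Z(Q) = (-1 + Q)*(Q + 2*Q) = (-1 + Q)*(3*Q) = 3*Q*(-1 + Q))
(-43 - 42)*Z(0) = (-43 - 42)*(3*0*(-1 + 0)) = -255*0*(-1) = -85*0 = 0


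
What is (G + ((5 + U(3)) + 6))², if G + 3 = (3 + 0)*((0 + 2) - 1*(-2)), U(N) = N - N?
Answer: 400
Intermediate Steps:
U(N) = 0
G = 9 (G = -3 + (3 + 0)*((0 + 2) - 1*(-2)) = -3 + 3*(2 + 2) = -3 + 3*4 = -3 + 12 = 9)
(G + ((5 + U(3)) + 6))² = (9 + ((5 + 0) + 6))² = (9 + (5 + 6))² = (9 + 11)² = 20² = 400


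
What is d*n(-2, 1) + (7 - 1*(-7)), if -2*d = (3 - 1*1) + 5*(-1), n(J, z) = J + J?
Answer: 8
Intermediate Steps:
n(J, z) = 2*J
d = 3/2 (d = -((3 - 1*1) + 5*(-1))/2 = -((3 - 1) - 5)/2 = -(2 - 5)/2 = -½*(-3) = 3/2 ≈ 1.5000)
d*n(-2, 1) + (7 - 1*(-7)) = 3*(2*(-2))/2 + (7 - 1*(-7)) = (3/2)*(-4) + (7 + 7) = -6 + 14 = 8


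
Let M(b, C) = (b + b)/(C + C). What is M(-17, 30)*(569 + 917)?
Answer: -12631/15 ≈ -842.07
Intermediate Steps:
M(b, C) = b/C (M(b, C) = (2*b)/((2*C)) = (2*b)*(1/(2*C)) = b/C)
M(-17, 30)*(569 + 917) = (-17/30)*(569 + 917) = -17*1/30*1486 = -17/30*1486 = -12631/15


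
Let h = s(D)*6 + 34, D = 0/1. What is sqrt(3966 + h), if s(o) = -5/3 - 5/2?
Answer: 5*sqrt(159) ≈ 63.048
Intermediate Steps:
D = 0 (D = 0*1 = 0)
s(o) = -25/6 (s(o) = -5*1/3 - 5*1/2 = -5/3 - 5/2 = -25/6)
h = 9 (h = -25/6*6 + 34 = -25 + 34 = 9)
sqrt(3966 + h) = sqrt(3966 + 9) = sqrt(3975) = 5*sqrt(159)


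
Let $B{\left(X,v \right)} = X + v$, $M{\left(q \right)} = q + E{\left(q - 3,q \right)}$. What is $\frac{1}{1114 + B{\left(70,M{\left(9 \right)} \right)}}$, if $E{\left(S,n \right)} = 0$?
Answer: $\frac{1}{1193} \approx 0.00083822$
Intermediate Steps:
$M{\left(q \right)} = q$ ($M{\left(q \right)} = q + 0 = q$)
$\frac{1}{1114 + B{\left(70,M{\left(9 \right)} \right)}} = \frac{1}{1114 + \left(70 + 9\right)} = \frac{1}{1114 + 79} = \frac{1}{1193}$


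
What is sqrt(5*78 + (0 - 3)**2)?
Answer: sqrt(399) ≈ 19.975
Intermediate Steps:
sqrt(5*78 + (0 - 3)**2) = sqrt(390 + (-3)**2) = sqrt(390 + 9) = sqrt(399)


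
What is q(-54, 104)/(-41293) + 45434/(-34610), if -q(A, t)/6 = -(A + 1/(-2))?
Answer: -932394346/714575365 ≈ -1.3048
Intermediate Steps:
q(A, t) = -3 + 6*A (q(A, t) = -(-6)*(A + 1/(-2)) = -(-6)*(A - 1/2) = -(-6)*(-1/2 + A) = -6*(1/2 - A) = -3 + 6*A)
q(-54, 104)/(-41293) + 45434/(-34610) = (-3 + 6*(-54))/(-41293) + 45434/(-34610) = (-3 - 324)*(-1/41293) + 45434*(-1/34610) = -327*(-1/41293) - 22717/17305 = 327/41293 - 22717/17305 = -932394346/714575365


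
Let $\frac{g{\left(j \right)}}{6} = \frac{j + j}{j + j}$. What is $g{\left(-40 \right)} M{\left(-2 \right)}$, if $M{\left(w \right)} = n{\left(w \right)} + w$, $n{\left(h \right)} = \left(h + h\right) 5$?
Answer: $-132$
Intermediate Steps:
$n{\left(h \right)} = 10 h$ ($n{\left(h \right)} = 2 h 5 = 10 h$)
$M{\left(w \right)} = 11 w$ ($M{\left(w \right)} = 10 w + w = 11 w$)
$g{\left(j \right)} = 6$ ($g{\left(j \right)} = 6 \frac{j + j}{j + j} = 6 \frac{2 j}{2 j} = 6 \cdot 2 j \frac{1}{2 j} = 6 \cdot 1 = 6$)
$g{\left(-40 \right)} M{\left(-2 \right)} = 6 \cdot 11 \left(-2\right) = 6 \left(-22\right) = -132$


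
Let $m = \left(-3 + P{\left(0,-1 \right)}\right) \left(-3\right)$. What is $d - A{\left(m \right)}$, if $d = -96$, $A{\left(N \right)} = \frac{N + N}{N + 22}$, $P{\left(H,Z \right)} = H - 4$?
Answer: $- \frac{4170}{43} \approx -96.977$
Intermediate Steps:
$P{\left(H,Z \right)} = -4 + H$
$m = 21$ ($m = \left(-3 + \left(-4 + 0\right)\right) \left(-3\right) = \left(-3 - 4\right) \left(-3\right) = \left(-7\right) \left(-3\right) = 21$)
$A{\left(N \right)} = \frac{2 N}{22 + N}$
$d - A{\left(m \right)} = -96 - 2 \cdot 21 \frac{1}{22 + 21} = -96 - 2 \cdot 21 \cdot \frac{1}{43} = -96 - \frac{42}{43} = - \frac{4170}{43}$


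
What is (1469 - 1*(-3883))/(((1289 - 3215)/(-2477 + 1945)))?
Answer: 474544/321 ≈ 1478.3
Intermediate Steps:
(1469 - 1*(-3883))/(((1289 - 3215)/(-2477 + 1945))) = (1469 + 3883)/((-1926/(-532))) = 5352/((-1926*(-1/532))) = 5352/(963/266) = 5352*(266/963) = 474544/321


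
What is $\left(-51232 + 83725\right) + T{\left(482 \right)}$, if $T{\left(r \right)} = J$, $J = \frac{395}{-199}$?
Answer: $\frac{6465712}{199} \approx 32491.0$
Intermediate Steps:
$J = - \frac{395}{199}$ ($J = 395 \left(- \frac{1}{199}\right) = - \frac{395}{199} \approx -1.9849$)
$T{\left(r \right)} = - \frac{395}{199}$
$\left(-51232 + 83725\right) + T{\left(482 \right)} = \left(-51232 + 83725\right) - \frac{395}{199} = 32493 - \frac{395}{199} = \frac{6465712}{199}$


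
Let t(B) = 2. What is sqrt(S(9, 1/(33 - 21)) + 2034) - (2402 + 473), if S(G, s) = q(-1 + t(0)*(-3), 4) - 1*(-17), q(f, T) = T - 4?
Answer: -2875 + sqrt(2051) ≈ -2829.7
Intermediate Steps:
q(f, T) = -4 + T
S(G, s) = 17 (S(G, s) = (-4 + 4) - 1*(-17) = 0 + 17 = 17)
sqrt(S(9, 1/(33 - 21)) + 2034) - (2402 + 473) = sqrt(17 + 2034) - (2402 + 473) = sqrt(2051) - 1*2875 = sqrt(2051) - 2875 = -2875 + sqrt(2051)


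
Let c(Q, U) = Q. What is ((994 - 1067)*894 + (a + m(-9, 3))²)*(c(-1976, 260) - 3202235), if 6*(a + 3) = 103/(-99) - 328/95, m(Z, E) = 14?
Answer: 664816381790150270981/3184344900 ≈ 2.0878e+11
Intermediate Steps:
a = -211547/56430 (a = -3 + (103/(-99) - 328/95)/6 = -3 + (103*(-1/99) - 328*1/95)/6 = -3 + (-103/99 - 328/95)/6 = -3 + (⅙)*(-42257/9405) = -3 - 42257/56430 = -211547/56430 ≈ -3.7488)
((994 - 1067)*894 + (a + m(-9, 3))²)*(c(-1976, 260) - 3202235) = ((994 - 1067)*894 + (-211547/56430 + 14)²)*(-1976 - 3202235) = (-73*894 + (578473/56430)²)*(-3204211) = (-65262 + 334631011729/3184344900)*(-3204211) = -207482085852071/3184344900*(-3204211) = 664816381790150270981/3184344900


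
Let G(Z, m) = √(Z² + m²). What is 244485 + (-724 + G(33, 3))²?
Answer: 769759 - 4344*√122 ≈ 7.2178e+5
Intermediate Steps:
244485 + (-724 + G(33, 3))² = 244485 + (-724 + √(33² + 3²))² = 244485 + (-724 + √(1089 + 9))² = 244485 + (-724 + √1098)² = 244485 + (-724 + 3*√122)²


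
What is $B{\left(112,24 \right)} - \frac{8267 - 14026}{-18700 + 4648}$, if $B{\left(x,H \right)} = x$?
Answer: $\frac{1568065}{14052} \approx 111.59$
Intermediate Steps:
$B{\left(112,24 \right)} - \frac{8267 - 14026}{-18700 + 4648} = 112 - \frac{8267 - 14026}{-18700 + 4648} = 112 - - \frac{5759}{-14052} = 112 - \left(-5759\right) \left(- \frac{1}{14052}\right) = 112 - \frac{5759}{14052} = \frac{1568065}{14052}$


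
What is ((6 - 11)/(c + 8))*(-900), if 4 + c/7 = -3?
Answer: -4500/41 ≈ -109.76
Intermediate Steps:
c = -49 (c = -28 + 7*(-3) = -28 - 21 = -49)
((6 - 11)/(c + 8))*(-900) = ((6 - 11)/(-49 + 8))*(-900) = -5/(-41)*(-900) = -5*(-1/41)*(-900) = (5/41)*(-900) = -4500/41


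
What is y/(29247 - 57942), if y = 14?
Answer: -14/28695 ≈ -0.00048789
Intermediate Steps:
y/(29247 - 57942) = 14/(29247 - 57942) = 14/(-28695) = 14*(-1/28695) = -14/28695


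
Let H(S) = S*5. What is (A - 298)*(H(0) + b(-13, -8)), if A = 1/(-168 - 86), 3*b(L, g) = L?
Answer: 328003/254 ≈ 1291.3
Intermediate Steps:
b(L, g) = L/3
H(S) = 5*S
A = -1/254 (A = 1/(-254) = -1/254 ≈ -0.0039370)
(A - 298)*(H(0) + b(-13, -8)) = (-1/254 - 298)*(5*0 + (1/3)*(-13)) = -75693*(0 - 13/3)/254 = -75693/254*(-13/3) = 328003/254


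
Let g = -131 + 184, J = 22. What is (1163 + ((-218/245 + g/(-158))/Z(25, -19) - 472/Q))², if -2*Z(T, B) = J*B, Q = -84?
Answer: 804494331558683774089/589089693168900 ≈ 1.3657e+6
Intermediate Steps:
g = 53
Z(T, B) = -11*B
(1163 + ((-218/245 + g/(-158))/Z(25, -19) - 472/Q))² = (1163 + ((-218/245 + 53/(-158))/((-11*(-19))) - 472/(-84)))² = (1163 + ((-218*1/245 + 53*(-1/158))/209 - 472*(-1/84)))² = (1163 + ((-218/245 - 53/158)*(1/209) + 118/21))² = (1163 + (-47429/38710*1/209 + 118/21))² = (1163 + (-47429/8090390 + 118/21))² = (1163 + 136238573/24271170)² = (28363609283/24271170)² = 804494331558683774089/589089693168900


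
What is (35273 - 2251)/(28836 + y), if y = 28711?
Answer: 33022/57547 ≈ 0.57383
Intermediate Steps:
(35273 - 2251)/(28836 + y) = (35273 - 2251)/(28836 + 28711) = 33022/57547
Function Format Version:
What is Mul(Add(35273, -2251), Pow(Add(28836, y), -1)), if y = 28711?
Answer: Rational(33022, 57547) ≈ 0.57383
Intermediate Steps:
Mul(Add(35273, -2251), Pow(Add(28836, y), -1)) = Mul(Add(35273, -2251), Pow(Add(28836, 28711), -1)) = Mul(33022, Pow(57547, -1)) = Mul(33022, Rational(1, 57547)) = Rational(33022, 57547)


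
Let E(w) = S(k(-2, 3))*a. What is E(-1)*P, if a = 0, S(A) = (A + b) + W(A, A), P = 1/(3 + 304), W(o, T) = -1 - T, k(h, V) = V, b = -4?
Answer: 0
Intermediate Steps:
P = 1/307 ≈ 0.0032573
S(A) = -5 (S(A) = (A - 4) + (-1 - A) = (-4 + A) + (-1 - A) = -5)
E(w) = 0 (E(w) = -5*0 = 0)
E(-1)*P = 0*(1/307) = 0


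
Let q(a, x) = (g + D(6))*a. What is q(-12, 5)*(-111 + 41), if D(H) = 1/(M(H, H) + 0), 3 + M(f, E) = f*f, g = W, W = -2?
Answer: -18200/11 ≈ -1654.5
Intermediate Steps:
g = -2
M(f, E) = -3 + f**2 (M(f, E) = -3 + f*f = -3 + f**2)
D(H) = 1/(-3 + H**2) (D(H) = 1/((-3 + H**2) + 0) = 1/(-3 + H**2))
q(a, x) = -65*a/33 (q(a, x) = (-2 + 1/(-3 + 6**2))*a = (-2 + 1/(-3 + 36))*a = (-2 + 1/33)*a = -65*a/33)
q(-12, 5)*(-111 + 41) = (-65/33*(-12))*(-111 + 41) = (260/11)*(-70) = -18200/11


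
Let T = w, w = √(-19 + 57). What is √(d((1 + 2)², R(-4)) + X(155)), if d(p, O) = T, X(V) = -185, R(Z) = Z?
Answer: √(-185 + √38) ≈ 13.373*I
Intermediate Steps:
w = √38 ≈ 6.1644
T = √38 ≈ 6.1644
d(p, O) = √38
√(d((1 + 2)², R(-4)) + X(155)) = √(√38 - 185) = √(-185 + √38)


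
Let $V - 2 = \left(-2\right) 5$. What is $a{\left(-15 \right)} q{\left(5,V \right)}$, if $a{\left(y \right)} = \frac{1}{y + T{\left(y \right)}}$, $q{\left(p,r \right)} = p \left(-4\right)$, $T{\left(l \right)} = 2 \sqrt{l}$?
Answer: $\frac{20}{19} + \frac{8 i \sqrt{15}}{57} \approx 1.0526 + 0.54358 i$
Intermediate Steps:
$V = -8$ ($V = 2 - 10 = -8$)
$q{\left(p,r \right)} = - 4 p$
$a{\left(y \right)} = \frac{1}{y + 2 \sqrt{y}}$
$a{\left(-15 \right)} q{\left(5,V \right)} = \frac{\left(-4\right) 5}{-15 + 2 \sqrt{-15}} = \frac{1}{-15 + 2 i \sqrt{15}} \left(-20\right) = - \frac{20}{-15 + 2 i \sqrt{15}}$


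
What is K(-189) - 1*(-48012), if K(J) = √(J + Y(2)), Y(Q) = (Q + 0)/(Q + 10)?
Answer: 48012 + I*√6798/6 ≈ 48012.0 + 13.742*I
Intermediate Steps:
Y(Q) = Q/(10 + Q)
K(J) = √(⅙ + J) (K(J) = √(J + 2/(10 + 2)) = √(J + 2/12) = √(J + 2*(1/12)) = √(J + ⅙) = √(⅙ + J))
K(-189) - 1*(-48012) = √(6 + 36*(-189))/6 - 1*(-48012) = √(6 - 6804)/6 + 48012 = √(-6798)/6 + 48012 = (I*√6798)/6 + 48012 = I*√6798/6 + 48012 = 48012 + I*√6798/6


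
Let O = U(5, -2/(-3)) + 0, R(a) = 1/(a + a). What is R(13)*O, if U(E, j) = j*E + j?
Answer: 2/13 ≈ 0.15385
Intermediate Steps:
R(a) = 1/(2*a)
U(E, j) = j + E*j (U(E, j) = E*j + j = j + E*j)
O = 4 (O = (-2/(-3))*(1 + 5) + 0 = -2*(-⅓)*6 + 0 = (⅔)*6 + 0 = 4 + 0 = 4)
R(13)*O = ((½)/13)*4 = ((½)*(1/13))*4 = (1/26)*4 = 2/13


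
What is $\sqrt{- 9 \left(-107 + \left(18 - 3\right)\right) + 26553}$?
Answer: $\sqrt{27381} \approx 165.47$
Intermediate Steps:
$\sqrt{- 9 \left(-107 + \left(18 - 3\right)\right) + 26553} = \sqrt{- 9 \left(-107 + 15\right) + 26553} = \sqrt{\left(-9\right) \left(-92\right) + 26553} = \sqrt{828 + 26553} = \sqrt{27381}$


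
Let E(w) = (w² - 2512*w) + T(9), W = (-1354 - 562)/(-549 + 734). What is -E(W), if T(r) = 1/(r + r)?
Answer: -16093376593/616050 ≈ -26124.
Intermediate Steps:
T(r) = 1/(2*r)
W = -1916/185 ≈ -10.357
E(w) = 1/18 + w² - 2512*w (E(w) = (w² - 2512*w) + (½)/9 = (w² - 2512*w) + (½)*(⅑) = (w² - 2512*w) + 1/18 = 1/18 + w² - 2512*w)
-E(W) = -(1/18 + (-1916/185)² - 2512*(-1916/185)) = -(1/18 + 3671056/34225 + 4812992/185) = -1*16093376593/616050 = -16093376593/616050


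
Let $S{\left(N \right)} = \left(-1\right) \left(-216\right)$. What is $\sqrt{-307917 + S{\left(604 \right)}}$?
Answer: $3 i \sqrt{34189} \approx 554.71 i$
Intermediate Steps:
$S{\left(N \right)} = 216$
$\sqrt{-307917 + S{\left(604 \right)}} = \sqrt{-307917 + 216} = \sqrt{-307701} = 3 i \sqrt{34189}$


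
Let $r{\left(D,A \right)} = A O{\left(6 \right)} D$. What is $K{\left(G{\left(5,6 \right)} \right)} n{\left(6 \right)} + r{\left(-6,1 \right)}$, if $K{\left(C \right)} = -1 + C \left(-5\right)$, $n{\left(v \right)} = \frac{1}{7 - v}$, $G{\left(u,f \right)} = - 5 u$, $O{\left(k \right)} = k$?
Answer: $88$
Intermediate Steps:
$r{\left(D,A \right)} = 6 A D$ ($r{\left(D,A \right)} = A 6 D = 6 A D$)
$K{\left(C \right)} = -1 - 5 C$
$K{\left(G{\left(5,6 \right)} \right)} n{\left(6 \right)} + r{\left(-6,1 \right)} = \left(-1 - 5 \left(\left(-5\right) 5\right)\right) \left(- \frac{1}{-7 + 6}\right) + 6 \cdot 1 \left(-6\right) = \left(-1 - -125\right) \left(- \frac{1}{-1}\right) - 36 = \left(-1 + 125\right) \left(\left(-1\right) \left(-1\right)\right) - 36 = 124 \cdot 1 - 36 = 124 - 36 = 88$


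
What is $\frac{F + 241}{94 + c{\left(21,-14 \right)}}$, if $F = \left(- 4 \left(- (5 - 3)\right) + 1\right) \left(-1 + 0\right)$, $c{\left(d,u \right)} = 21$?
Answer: $\frac{232}{115} \approx 2.0174$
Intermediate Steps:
$F = -9$ ($F = \left(- 4 \left(\left(-1\right) 2\right) + 1\right) \left(-1\right) = \left(\left(-4\right) \left(-2\right) + 1\right) \left(-1\right) = \left(8 + 1\right) \left(-1\right) = 9 \left(-1\right) = -9$)
$\frac{F + 241}{94 + c{\left(21,-14 \right)}} = \frac{-9 + 241}{94 + 21} = \frac{232}{115}$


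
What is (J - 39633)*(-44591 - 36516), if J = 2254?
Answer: 3031698553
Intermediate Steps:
(J - 39633)*(-44591 - 36516) = (2254 - 39633)*(-44591 - 36516) = -37379*(-81107) = 3031698553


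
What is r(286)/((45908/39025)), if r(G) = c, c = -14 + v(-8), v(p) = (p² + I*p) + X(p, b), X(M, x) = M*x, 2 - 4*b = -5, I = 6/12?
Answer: 312200/11477 ≈ 27.202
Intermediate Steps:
I = ½ (I = 6*(1/12) = ½ ≈ 0.50000)
b = 7/4 (b = ½ - ¼*(-5) = ½ + 5/4 = 7/4 ≈ 1.7500)
v(p) = p² + 9*p/4 (v(p) = (p² + p/2) + p*(7/4) = (p² + p/2) + 7*p/4 = p² + 9*p/4)
c = 32 (c = -14 + (¼)*(-8)*(9 + 4*(-8)) = -14 + (¼)*(-8)*(9 - 32) = -14 + (¼)*(-8)*(-23) = -14 + 46 = 32)
r(G) = 32
r(286)/((45908/39025)) = 32/((45908/39025)) = 32/((45908*(1/39025))) = 32/(45908/39025) = 32*(39025/45908) = 312200/11477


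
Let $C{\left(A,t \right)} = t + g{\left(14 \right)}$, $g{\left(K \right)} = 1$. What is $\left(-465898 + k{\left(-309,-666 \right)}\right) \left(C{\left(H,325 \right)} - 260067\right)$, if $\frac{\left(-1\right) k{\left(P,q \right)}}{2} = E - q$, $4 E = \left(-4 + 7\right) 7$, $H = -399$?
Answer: $\frac{242723029421}{2} \approx 1.2136 \cdot 10^{11}$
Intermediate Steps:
$C{\left(A,t \right)} = 1 + t$ ($C{\left(A,t \right)} = t + 1 = 1 + t$)
$E = \frac{21}{4}$ ($E = \frac{\left(-4 + 7\right) 7}{4} = \frac{3 \cdot 7}{4} = \frac{1}{4} \cdot 21 = \frac{21}{4} \approx 5.25$)
$k{\left(P,q \right)} = - \frac{21}{2} + 2 q$ ($k{\left(P,q \right)} = - 2 \left(\frac{21}{4} - q\right) = - \frac{21}{2} + 2 q$)
$\left(-465898 + k{\left(-309,-666 \right)}\right) \left(C{\left(H,325 \right)} - 260067\right) = \left(-465898 + \left(- \frac{21}{2} + 2 \left(-666\right)\right)\right) \left(\left(1 + 325\right) - 260067\right) = \left(-465898 - \frac{2685}{2}\right) \left(326 - 260067\right) = \left(-465898 - \frac{2685}{2}\right) \left(-259741\right) = \left(- \frac{934481}{2}\right) \left(-259741\right) = \frac{242723029421}{2}$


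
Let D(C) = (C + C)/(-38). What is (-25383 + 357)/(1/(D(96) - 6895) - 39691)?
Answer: 1640466813/2601764905 ≈ 0.63052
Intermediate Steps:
D(C) = -C/19 (D(C) = (2*C)*(-1/38) = -C/19)
(-25383 + 357)/(1/(D(96) - 6895) - 39691) = (-25383 + 357)/(1/(-1/19*96 - 6895) - 39691) = -25026/(1/(-96/19 - 6895) - 39691) = -25026/(1/(-131101/19) - 39691) = -25026/(-19/131101 - 39691) = -25026/(-5203529810/131101) = -25026*(-131101/5203529810) = 1640466813/2601764905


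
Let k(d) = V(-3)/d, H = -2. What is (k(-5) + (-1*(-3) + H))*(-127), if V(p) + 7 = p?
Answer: -381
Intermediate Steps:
V(p) = -7 + p
k(d) = -10/d (k(d) = (-7 - 3)/d = -10/d)
(k(-5) + (-1*(-3) + H))*(-127) = (-10/(-5) + (-1*(-3) - 2))*(-127) = (-10*(-1/5) + (3 - 2))*(-127) = (2 + 1)*(-127) = 3*(-127) = -381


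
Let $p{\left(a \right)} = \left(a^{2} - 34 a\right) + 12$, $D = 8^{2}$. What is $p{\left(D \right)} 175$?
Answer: $338100$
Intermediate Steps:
$D = 64$
$p{\left(a \right)} = 12 + a^{2} - 34 a$
$p{\left(D \right)} 175 = \left(12 + 64^{2} - 2176\right) 175 = \left(12 + 4096 - 2176\right) 175 = 1932 \cdot 175 = 338100$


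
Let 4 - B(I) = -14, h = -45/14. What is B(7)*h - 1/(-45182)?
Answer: -18298703/316274 ≈ -57.857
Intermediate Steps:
h = -45/14 (h = -45*1/14 = -45/14 ≈ -3.2143)
B(I) = 18 (B(I) = 4 - 1*(-14) = 4 + 14 = 18)
B(7)*h - 1/(-45182) = 18*(-45/14) - 1/(-45182) = -405/7 - 1*(-1/45182) = -405/7 + 1/45182 = -18298703/316274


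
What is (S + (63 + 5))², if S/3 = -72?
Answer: 21904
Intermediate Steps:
S = -216 (S = 3*(-72) = -216)
(S + (63 + 5))² = (-216 + (63 + 5))² = (-216 + 68)² = (-148)² = 21904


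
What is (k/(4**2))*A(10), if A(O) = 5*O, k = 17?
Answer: 425/8 ≈ 53.125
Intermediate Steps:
(k/(4**2))*A(10) = (17/4**2)*(5*10) = (17/16)*50 = 425/8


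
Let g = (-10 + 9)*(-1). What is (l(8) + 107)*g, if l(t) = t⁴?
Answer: 4203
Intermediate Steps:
g = 1 (g = -1*(-1) = 1)
(l(8) + 107)*g = (8⁴ + 107)*1 = (4096 + 107)*1 = 4203*1 = 4203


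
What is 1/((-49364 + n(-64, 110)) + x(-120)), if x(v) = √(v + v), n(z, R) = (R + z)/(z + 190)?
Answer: -195924267/9671534940841 - 15876*I*√15/9671534940841 ≈ -2.0258e-5 - 6.3576e-9*I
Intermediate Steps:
n(z, R) = (R + z)/(190 + z)
x(v) = √2*√v (x(v) = √(2*v) = √2*√v)
1/((-49364 + n(-64, 110)) + x(-120)) = 1/((-49364 + (110 - 64)/(190 - 64)) + √2*√(-120)) = 1/((-49364 + 46/126) + √2*(2*I*√30)) = 1/((-49364 + (1/126)*46) + 4*I*√15) = 1/((-49364 + 23/63) + 4*I*√15) = 1/(-3109909/63 + 4*I*√15)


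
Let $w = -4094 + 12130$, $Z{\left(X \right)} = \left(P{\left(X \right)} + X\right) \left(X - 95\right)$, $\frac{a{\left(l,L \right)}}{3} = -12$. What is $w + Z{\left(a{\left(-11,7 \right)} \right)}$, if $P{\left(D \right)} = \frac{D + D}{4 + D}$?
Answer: $\frac{49829}{4} \approx 12457.0$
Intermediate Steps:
$P{\left(D \right)} = \frac{2 D}{4 + D}$
$a{\left(l,L \right)} = -36$ ($a{\left(l,L \right)} = 3 \left(-12\right) = -36$)
$Z{\left(X \right)} = \left(-95 + X\right) \left(X + \frac{2 X}{4 + X}\right)$ ($Z{\left(X \right)} = \left(\frac{2 X}{4 + X} + X\right) \left(X - 95\right) = \left(X + \frac{2 X}{4 + X}\right) \left(-95 + X\right) = \left(-95 + X\right) \left(X + \frac{2 X}{4 + X}\right)$)
$w = 8036$
$w + Z{\left(a{\left(-11,7 \right)} \right)} = 8036 - \frac{36 \left(-570 + \left(-36\right)^{2} - -3204\right)}{4 - 36} = 8036 - \frac{36 \left(-570 + 1296 + 3204\right)}{-32} = 8036 - \left(- \frac{9}{8}\right) 3930 = 8036 + \frac{17685}{4} = \frac{49829}{4}$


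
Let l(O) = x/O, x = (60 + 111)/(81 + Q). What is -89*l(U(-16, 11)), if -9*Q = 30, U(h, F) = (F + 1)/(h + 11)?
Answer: 76095/932 ≈ 81.647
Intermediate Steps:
U(h, F) = (1 + F)/(11 + h)
Q = -10/3 (Q = -1/9*30 = -10/3 ≈ -3.3333)
x = 513/233 (x = (60 + 111)/(81 - 10/3) = 171/(233/3) = 171*(3/233) = 513/233 ≈ 2.2017)
l(O) = 513/(233*O)
-89*l(U(-16, 11)) = -45657/(233*((1 + 11)/(11 - 16))) = -45657/(233*(12/(-5))) = -45657/(233*((-1/5*12))) = -45657/(233*(-12/5)) = -45657*(-5)/(233*12) = -89*(-855/932) = 76095/932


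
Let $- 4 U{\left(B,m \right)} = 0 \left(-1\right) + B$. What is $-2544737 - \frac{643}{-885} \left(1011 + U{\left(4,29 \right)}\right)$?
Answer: $- \frac{450288563}{177} \approx -2.544 \cdot 10^{6}$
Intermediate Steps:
$U{\left(B,m \right)} = - \frac{B}{4}$ ($U{\left(B,m \right)} = - \frac{0 \left(-1\right) + B}{4} = - \frac{0 + B}{4} = - \frac{B}{4}$)
$-2544737 - \frac{643}{-885} \left(1011 + U{\left(4,29 \right)}\right) = -2544737 - \frac{643}{-885} \left(1011 - 1\right) = -2544737 - 643 \left(- \frac{1}{885}\right) \left(1011 - 1\right) = -2544737 - \left(- \frac{643}{885}\right) 1010 = -2544737 - - \frac{129886}{177} = -2544737 + \frac{129886}{177} = - \frac{450288563}{177}$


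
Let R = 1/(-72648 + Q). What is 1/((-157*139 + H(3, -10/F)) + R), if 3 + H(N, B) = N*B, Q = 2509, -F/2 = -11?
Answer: -771529/16840444050 ≈ -4.5814e-5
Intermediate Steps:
F = 22 (F = -2*(-11) = 22)
H(N, B) = -3 + B*N (H(N, B) = -3 + N*B = -3 + B*N)
R = -1/70139 (R = 1/(-72648 + 2509) = 1/(-70139) = -1/70139 ≈ -1.4257e-5)
1/((-157*139 + H(3, -10/F)) + R) = 1/((-157*139 + (-3 - 10/22*3)) - 1/70139) = 1/((-21823 + (-3 - 10*1/22*3)) - 1/70139) = 1/((-21823 + (-3 - 5/11*3)) - 1/70139) = 1/((-21823 + (-3 - 15/11)) - 1/70139) = 1/((-21823 - 48/11) - 1/70139) = 1/(-240101/11 - 1/70139) = 1/(-16840444050/771529) = -771529/16840444050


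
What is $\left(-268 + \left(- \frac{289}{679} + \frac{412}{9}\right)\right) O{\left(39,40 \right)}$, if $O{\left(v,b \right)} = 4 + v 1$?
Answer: $- \frac{58505843}{6111} \approx -9573.9$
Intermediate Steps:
$O{\left(v,b \right)} = 4 + v$
$\left(-268 + \left(- \frac{289}{679} + \frac{412}{9}\right)\right) O{\left(39,40 \right)} = \left(-268 + \left(- \frac{289}{679} + \frac{412}{9}\right)\right) \left(4 + 39\right) = \left(-268 + \left(\left(-289\right) \frac{1}{679} + 412 \cdot \frac{1}{9}\right)\right) 43 = \left(-268 + \left(- \frac{289}{679} + \frac{412}{9}\right)\right) 43 = \left(-268 + \frac{277147}{6111}\right) 43 = \left(- \frac{1360601}{6111}\right) 43 = - \frac{58505843}{6111}$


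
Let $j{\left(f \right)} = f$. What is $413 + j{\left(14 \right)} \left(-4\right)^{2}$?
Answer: $637$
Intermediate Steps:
$413 + j{\left(14 \right)} \left(-4\right)^{2} = 413 + 14 \left(-4\right)^{2} = 413 + 14 \cdot 16 = 413 + 224 = 637$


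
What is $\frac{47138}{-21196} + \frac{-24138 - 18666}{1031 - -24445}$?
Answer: $- \frac{12548579}{3214222} \approx -3.9041$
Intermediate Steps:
$\frac{47138}{-21196} + \frac{-24138 - 18666}{1031 - -24445} = 47138 \left(- \frac{1}{21196}\right) + \frac{-24138 - 18666}{1031 + 24445} = - \frac{3367}{1514} - \frac{42804}{25476} = - \frac{3367}{1514} - \frac{3567}{2123} = - \frac{12548579}{3214222}$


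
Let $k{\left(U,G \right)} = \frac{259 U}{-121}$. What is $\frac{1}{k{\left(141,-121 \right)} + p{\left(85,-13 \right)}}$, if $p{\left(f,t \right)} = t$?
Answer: $- \frac{121}{38092} \approx -0.0031765$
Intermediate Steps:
$k{\left(U,G \right)} = - \frac{259 U}{121}$ ($k{\left(U,G \right)} = 259 U \left(- \frac{1}{121}\right) = - \frac{259 U}{121}$)
$\frac{1}{k{\left(141,-121 \right)} + p{\left(85,-13 \right)}} = \frac{1}{\left(- \frac{259}{121}\right) 141 - 13} = \frac{1}{- \frac{36519}{121} - 13} = \frac{1}{- \frac{38092}{121}} = - \frac{121}{38092}$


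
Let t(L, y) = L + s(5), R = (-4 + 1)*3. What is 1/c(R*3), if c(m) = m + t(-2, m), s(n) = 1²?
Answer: -1/28 ≈ -0.035714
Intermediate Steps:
s(n) = 1
R = -9 (R = -3*3 = -9)
t(L, y) = 1 + L (t(L, y) = L + 1 = 1 + L)
c(m) = -1 + m (c(m) = m + (1 - 2) = m - 1 = -1 + m)
1/c(R*3) = 1/(-1 - 9*3) = 1/(-1 - 27) = 1/(-28) = -1/28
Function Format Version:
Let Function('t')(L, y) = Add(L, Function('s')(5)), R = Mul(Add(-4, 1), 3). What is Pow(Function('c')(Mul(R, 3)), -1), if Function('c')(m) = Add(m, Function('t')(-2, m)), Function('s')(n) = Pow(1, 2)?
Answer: Rational(-1, 28) ≈ -0.035714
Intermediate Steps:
Function('s')(n) = 1
R = -9 (R = Mul(-3, 3) = -9)
Function('t')(L, y) = Add(1, L) (Function('t')(L, y) = Add(L, 1) = Add(1, L))
Function('c')(m) = Add(-1, m) (Function('c')(m) = Add(m, Add(1, -2)) = Add(m, -1) = Add(-1, m))
Pow(Function('c')(Mul(R, 3)), -1) = Pow(Add(-1, Mul(-9, 3)), -1) = Pow(Add(-1, -27), -1) = Pow(-28, -1) = Rational(-1, 28)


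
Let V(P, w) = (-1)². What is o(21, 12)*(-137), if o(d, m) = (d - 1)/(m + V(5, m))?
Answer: -2740/13 ≈ -210.77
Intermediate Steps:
V(P, w) = 1
o(d, m) = (-1 + d)/(1 + m) (o(d, m) = (d - 1)/(m + 1) = (-1 + d)/(1 + m))
o(21, 12)*(-137) = ((-1 + 21)/(1 + 12))*(-137) = (20/13)*(-137) = -2740/13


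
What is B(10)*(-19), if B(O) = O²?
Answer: -1900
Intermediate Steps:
B(10)*(-19) = 10²*(-19) = 100*(-19) = -1900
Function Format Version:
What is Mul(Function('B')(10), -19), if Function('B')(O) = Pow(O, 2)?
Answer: -1900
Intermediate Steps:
Mul(Function('B')(10), -19) = Mul(Pow(10, 2), -19) = Mul(100, -19) = -1900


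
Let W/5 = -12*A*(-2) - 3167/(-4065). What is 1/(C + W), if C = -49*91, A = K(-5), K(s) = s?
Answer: -813/4109800 ≈ -0.00019782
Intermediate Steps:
A = -5
C = -4459
W = -484633/813 (W = 5*(-12*(-5)*(-2) - 3167/(-4065)) = 5*(60*(-2) - 3167*(-1/4065)) = 5*(-120 + 3167/4065) = 5*(-484633/4065) = -484633/813 ≈ -596.10)
1/(C + W) = 1/(-4459 - 484633/813) = 1/(-4109800/813) = -813/4109800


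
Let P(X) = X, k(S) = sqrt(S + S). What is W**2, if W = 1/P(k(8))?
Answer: 1/16 ≈ 0.062500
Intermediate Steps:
k(S) = sqrt(2)*sqrt(S) (k(S) = sqrt(2*S) = sqrt(2)*sqrt(S))
W = 1/4 (W = 1/(sqrt(2)*sqrt(8)) = 1/(sqrt(2)*(2*sqrt(2))) = 1/4 ≈ 0.25000)
W**2 = (1/4)**2 = 1/16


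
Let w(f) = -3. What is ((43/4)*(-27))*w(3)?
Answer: 3483/4 ≈ 870.75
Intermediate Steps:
((43/4)*(-27))*w(3) = ((43/4)*(-27))*(-3) = -1161/4*(-3) = 3483/4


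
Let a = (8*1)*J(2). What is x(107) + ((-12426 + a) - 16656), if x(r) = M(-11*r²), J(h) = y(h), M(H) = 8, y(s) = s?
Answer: -29058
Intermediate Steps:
J(h) = h
a = 16 (a = (8*1)*2 = 8*2 = 16)
x(r) = 8
x(107) + ((-12426 + a) - 16656) = 8 + ((-12426 + 16) - 16656) = 8 + (-12410 - 16656) = 8 - 29066 = -29058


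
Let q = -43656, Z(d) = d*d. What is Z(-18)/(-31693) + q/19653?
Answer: -463319060/207620843 ≈ -2.2316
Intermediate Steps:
Z(d) = d²
Z(-18)/(-31693) + q/19653 = (-18)²/(-31693) - 43656/19653 = 324*(-1/31693) - 43656*1/19653 = -324/31693 - 14552/6551 = -463319060/207620843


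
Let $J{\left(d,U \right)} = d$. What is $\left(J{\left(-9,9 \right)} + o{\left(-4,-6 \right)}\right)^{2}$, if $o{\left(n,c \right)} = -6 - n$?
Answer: $121$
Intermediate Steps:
$\left(J{\left(-9,9 \right)} + o{\left(-4,-6 \right)}\right)^{2} = \left(-9 - 2\right)^{2} = \left(-11\right)^{2} = 121$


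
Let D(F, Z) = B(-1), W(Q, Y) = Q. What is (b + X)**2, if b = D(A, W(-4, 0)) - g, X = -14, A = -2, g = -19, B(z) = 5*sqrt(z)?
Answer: 50*I ≈ 50.0*I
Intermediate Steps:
D(F, Z) = 5*I (D(F, Z) = 5*sqrt(-1) = 5*I)
b = 19 + 5*I (b = 5*I - 1*(-19) = 5*I + 19 = 19 + 5*I ≈ 19.0 + 5.0*I)
(b + X)**2 = ((19 + 5*I) - 14)**2 = (5 + 5*I)**2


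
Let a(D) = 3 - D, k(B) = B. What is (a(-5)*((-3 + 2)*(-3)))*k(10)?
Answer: 240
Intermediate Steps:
(a(-5)*((-3 + 2)*(-3)))*k(10) = ((3 - 1*(-5))*((-3 + 2)*(-3)))*10 = ((3 + 5)*(-1*(-3)))*10 = (8*3)*10 = 24*10 = 240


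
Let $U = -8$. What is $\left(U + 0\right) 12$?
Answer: $-96$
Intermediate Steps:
$\left(U + 0\right) 12 = \left(-8 + 0\right) 12 = \left(-8\right) 12 = -96$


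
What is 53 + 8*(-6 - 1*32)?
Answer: -251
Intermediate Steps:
53 + 8*(-6 - 1*32) = 53 + 8*(-6 - 32) = 53 + 8*(-38) = 53 - 304 = -251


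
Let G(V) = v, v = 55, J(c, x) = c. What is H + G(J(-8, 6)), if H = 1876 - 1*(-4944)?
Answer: 6875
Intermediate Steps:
H = 6820 (H = 1876 + 4944 = 6820)
G(V) = 55
H + G(J(-8, 6)) = 6820 + 55 = 6875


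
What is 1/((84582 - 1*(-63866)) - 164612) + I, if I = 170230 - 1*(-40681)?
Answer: 3409165403/16164 ≈ 2.1091e+5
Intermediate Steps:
I = 210911 (I = 170230 + 40681 = 210911)
1/((84582 - 1*(-63866)) - 164612) + I = 1/((84582 - 1*(-63866)) - 164612) + 210911 = 1/((84582 + 63866) - 164612) + 210911 = 1/(148448 - 164612) + 210911 = 1/(-16164) + 210911 = -1/16164 + 210911 = 3409165403/16164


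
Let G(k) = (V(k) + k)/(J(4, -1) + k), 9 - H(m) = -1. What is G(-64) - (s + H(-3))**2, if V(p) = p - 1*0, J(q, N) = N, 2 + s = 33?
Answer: -109137/65 ≈ -1679.0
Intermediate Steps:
s = 31 (s = -2 + 33 = 31)
H(m) = 10 (H(m) = 9 - 1*(-1) = 9 + 1 = 10)
V(p) = p (V(p) = p + 0 = p)
G(k) = 2*k/(-1 + k) (G(k) = (k + k)/(-1 + k) = (2*k)/(-1 + k) = 2*k/(-1 + k))
G(-64) - (s + H(-3))**2 = 2*(-64)/(-1 - 64) - (31 + 10)**2 = 2*(-64)/(-65) - 1*41**2 = 2*(-64)*(-1/65) - 1*1681 = 128/65 - 1681 = -109137/65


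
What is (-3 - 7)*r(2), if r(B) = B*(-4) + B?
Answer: 60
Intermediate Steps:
r(B) = -3*B (r(B) = -4*B + B = -3*B)
(-3 - 7)*r(2) = (-3 - 7)*(-3*2) = -10*(-6) = 60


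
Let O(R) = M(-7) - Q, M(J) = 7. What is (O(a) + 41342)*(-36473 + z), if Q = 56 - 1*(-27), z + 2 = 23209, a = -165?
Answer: -547434756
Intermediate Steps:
z = 23207 (z = -2 + 23209 = 23207)
Q = 83 (Q = 56 + 27 = 83)
O(R) = -76 (O(R) = 7 - 1*83 = 7 - 83 = -76)
(O(a) + 41342)*(-36473 + z) = (-76 + 41342)*(-36473 + 23207) = 41266*(-13266) = -547434756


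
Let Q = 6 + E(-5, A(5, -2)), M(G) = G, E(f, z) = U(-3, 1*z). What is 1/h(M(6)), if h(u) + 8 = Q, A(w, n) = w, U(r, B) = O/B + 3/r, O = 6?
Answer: -5/9 ≈ -0.55556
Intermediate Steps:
U(r, B) = 3/r + 6/B (U(r, B) = 6/B + 3/r = 3/r + 6/B)
E(f, z) = -1 + 6/z (E(f, z) = 3/(-3) + 6/((1*z)) = 3*(-⅓) + 6/z = -1 + 6/z)
Q = 31/5 (Q = 6 + (6 - 1*5)/5 = 6 + (6 - 5)/5 = 6 + (⅕)*1 = 6 + ⅕ = 31/5 ≈ 6.2000)
h(u) = -9/5 (h(u) = -8 + 31/5 = -9/5)
1/h(M(6)) = 1/(-9/5) = -5/9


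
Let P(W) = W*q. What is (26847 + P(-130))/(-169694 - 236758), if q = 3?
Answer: -8819/135484 ≈ -0.065093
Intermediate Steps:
P(W) = 3*W (P(W) = W*3 = 3*W)
(26847 + P(-130))/(-169694 - 236758) = (26847 + 3*(-130))/(-169694 - 236758) = (26847 - 390)/(-406452) = 26457*(-1/406452) = -8819/135484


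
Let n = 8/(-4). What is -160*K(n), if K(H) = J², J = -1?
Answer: -160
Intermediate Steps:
n = -2 (n = 8*(-¼) = -2)
K(H) = 1 (K(H) = (-1)² = 1)
-160*K(n) = -160*1 = -160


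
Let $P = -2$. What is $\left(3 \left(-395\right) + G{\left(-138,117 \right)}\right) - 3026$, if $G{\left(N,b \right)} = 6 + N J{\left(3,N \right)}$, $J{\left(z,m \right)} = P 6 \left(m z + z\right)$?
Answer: $-684821$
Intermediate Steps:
$J{\left(z,m \right)} = - 12 z - 12 m z$ ($J{\left(z,m \right)} = \left(-2\right) 6 \left(m z + z\right) = - 12 \left(z + m z\right) = - 12 z - 12 m z$)
$G{\left(N,b \right)} = 6 + N \left(-36 - 36 N\right)$ ($G{\left(N,b \right)} = 6 + N \left(\left(-12\right) 3 \left(1 + N\right)\right) = 6 + N \left(-36 - 36 N\right)$)
$\left(3 \left(-395\right) + G{\left(-138,117 \right)}\right) - 3026 = \left(3 \left(-395\right) + \left(6 - - 4968 \left(1 - 138\right)\right)\right) - 3026 = \left(-1185 + \left(6 - \left(-4968\right) \left(-137\right)\right)\right) - 3026 = \left(-1185 + \left(6 - 680616\right)\right) - 3026 = \left(-1185 - 680610\right) - 3026 = -681795 - 3026 = -684821$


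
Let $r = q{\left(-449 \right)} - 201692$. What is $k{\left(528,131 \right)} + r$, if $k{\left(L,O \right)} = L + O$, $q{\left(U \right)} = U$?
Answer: $-201482$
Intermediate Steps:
$r = -202141$ ($r = -449 - 201692 = -202141$)
$k{\left(528,131 \right)} + r = \left(528 + 131\right) - 202141 = 659 - 202141 = -201482$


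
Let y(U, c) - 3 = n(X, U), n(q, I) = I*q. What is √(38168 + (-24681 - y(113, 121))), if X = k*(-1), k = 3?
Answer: √13823 ≈ 117.57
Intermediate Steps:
X = -3 (X = 3*(-1) = -3)
y(U, c) = 3 - 3*U (y(U, c) = 3 + U*(-3) = 3 - 3*U)
√(38168 + (-24681 - y(113, 121))) = √(38168 + (-24681 - (3 - 3*113))) = √(38168 + (-24681 - (3 - 339))) = √(38168 + (-24681 - 1*(-336))) = √(38168 + (-24681 + 336)) = √(38168 - 24345) = √13823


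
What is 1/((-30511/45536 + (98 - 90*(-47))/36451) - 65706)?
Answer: -1659832736/109061884828269 ≈ -1.5219e-5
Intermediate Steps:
1/((-30511/45536 + (98 - 90*(-47))/36451) - 65706) = 1/((-30511*1/45536 + (98 + 4230)*(1/36451)) - 65706) = 1/((-30511/45536 + 4328*(1/36451)) - 65706) = 1/((-30511/45536 + 4328/36451) - 65706) = 1/(-915076653/1659832736 - 65706) = 1/(-109061884828269/1659832736) = -1659832736/109061884828269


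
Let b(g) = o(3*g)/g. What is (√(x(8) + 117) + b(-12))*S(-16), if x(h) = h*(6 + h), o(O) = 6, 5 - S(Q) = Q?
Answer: -21/2 + 21*√229 ≈ 307.29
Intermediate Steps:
S(Q) = 5 - Q
b(g) = 6/g
(√(x(8) + 117) + b(-12))*S(-16) = (√(8*(6 + 8) + 117) + 6/(-12))*(5 - 1*(-16)) = (√(8*14 + 117) + 6*(-1/12))*(5 + 16) = (√(112 + 117) - ½)*21 = (√229 - ½)*21 = (-½ + √229)*21 = -21/2 + 21*√229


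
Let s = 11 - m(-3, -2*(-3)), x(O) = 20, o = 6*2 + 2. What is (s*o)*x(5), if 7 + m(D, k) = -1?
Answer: 5320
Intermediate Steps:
m(D, k) = -8 (m(D, k) = -7 - 1 = -8)
o = 14 (o = 12 + 2 = 14)
s = 19 (s = 11 - 1*(-8) = 11 + 8 = 19)
(s*o)*x(5) = (19*14)*20 = 266*20 = 5320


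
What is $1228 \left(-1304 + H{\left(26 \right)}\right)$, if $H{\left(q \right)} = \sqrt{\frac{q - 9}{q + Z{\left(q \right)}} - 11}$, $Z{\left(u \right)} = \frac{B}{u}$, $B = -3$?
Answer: $-1601312 + \frac{1228 i \sqrt{4684753}}{673} \approx -1.6013 \cdot 10^{6} + 3949.4 i$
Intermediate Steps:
$Z{\left(u \right)} = - \frac{3}{u}$
$H{\left(q \right)} = \sqrt{-11 + \frac{-9 + q}{q - \frac{3}{q}}}$ ($H{\left(q \right)} = \sqrt{\frac{q - 9}{q - \frac{3}{q}} - 11} = \sqrt{\frac{-9 + q}{q - \frac{3}{q}} - 11} = \sqrt{-11 + \frac{-9 + q}{q - \frac{3}{q}}}$)
$1228 \left(-1304 + H{\left(26 \right)}\right) = 1228 \left(-1304 + \sqrt{\frac{33 - 26 \left(9 + 10 \cdot 26\right)}{-3 + 26^{2}}}\right) = 1228 \left(-1304 + \sqrt{\frac{33 - 26 \left(9 + 260\right)}{-3 + 676}}\right) = 1228 \left(-1304 + \sqrt{\frac{33 - 26 \cdot 269}{673}}\right) = 1228 \left(-1304 + \sqrt{\frac{33 - 6994}{673}}\right) = 1228 \left(-1304 + \sqrt{\frac{1}{673} \left(-6961\right)}\right) = 1228 \left(-1304 + \sqrt{- \frac{6961}{673}}\right) = 1228 \left(-1304 + \frac{i \sqrt{4684753}}{673}\right) = -1601312 + \frac{1228 i \sqrt{4684753}}{673}$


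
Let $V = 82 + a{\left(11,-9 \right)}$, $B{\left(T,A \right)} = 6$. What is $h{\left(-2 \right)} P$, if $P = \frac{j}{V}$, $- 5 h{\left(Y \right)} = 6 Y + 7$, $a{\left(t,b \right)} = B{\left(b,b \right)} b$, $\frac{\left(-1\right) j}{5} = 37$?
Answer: $- \frac{185}{28} \approx -6.6071$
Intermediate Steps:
$j = -185$ ($j = \left(-5\right) 37 = -185$)
$a{\left(t,b \right)} = 6 b$
$V = 28$ ($V = 82 + 6 \left(-9\right) = 82 - 54 = 28$)
$h{\left(Y \right)} = - \frac{7}{5} - \frac{6 Y}{5}$ ($h{\left(Y \right)} = - \frac{6 Y + 7}{5} = - \frac{7 + 6 Y}{5} = - \frac{7}{5} - \frac{6 Y}{5}$)
$P = - \frac{185}{28} \approx -6.6071$
$h{\left(-2 \right)} P = \left(- \frac{7}{5} - - \frac{12}{5}\right) \left(- \frac{185}{28}\right) = \left(- \frac{7}{5} + \frac{12}{5}\right) \left(- \frac{185}{28}\right) = 1 \left(- \frac{185}{28}\right) = - \frac{185}{28}$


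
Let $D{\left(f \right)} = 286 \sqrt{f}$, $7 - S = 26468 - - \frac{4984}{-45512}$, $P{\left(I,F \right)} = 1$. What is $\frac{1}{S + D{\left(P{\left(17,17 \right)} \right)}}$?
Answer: $- \frac{5689}{148908952} \approx -3.8205 \cdot 10^{-5}$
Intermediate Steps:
$S = - \frac{150536006}{5689}$ ($S = 7 - \left(26468 - - \frac{4984}{-45512}\right) = 7 - \left(26468 - \left(-4984\right) \left(- \frac{1}{45512}\right)\right) = 7 - \left(26468 - \frac{623}{5689}\right) = 7 - \frac{150575829}{5689} = - \frac{150536006}{5689} \approx -26461.0$)
$\frac{1}{S + D{\left(P{\left(17,17 \right)} \right)}} = \frac{1}{- \frac{150536006}{5689} + 286 \sqrt{1}} = \frac{1}{- \frac{150536006}{5689} + 286 \cdot 1} = \frac{1}{- \frac{150536006}{5689} + 286} = \frac{1}{- \frac{148908952}{5689}} = - \frac{5689}{148908952}$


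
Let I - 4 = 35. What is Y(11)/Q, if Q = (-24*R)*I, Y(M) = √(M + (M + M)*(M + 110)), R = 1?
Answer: -√33/104 ≈ -0.055236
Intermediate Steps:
I = 39 (I = 4 + 35 = 39)
Y(M) = √(M + 2*M*(110 + M)) (Y(M) = √(M + (2*M)*(110 + M)) = √(M + 2*M*(110 + M)))
Q = -936 (Q = -24*1*39 = -24*39 = -936)
Y(11)/Q = √(11*(221 + 2*11))/(-936) = √(11*(221 + 22))*(-1/936) = √(11*243)*(-1/936) = √2673*(-1/936) = (9*√33)*(-1/936) = -√33/104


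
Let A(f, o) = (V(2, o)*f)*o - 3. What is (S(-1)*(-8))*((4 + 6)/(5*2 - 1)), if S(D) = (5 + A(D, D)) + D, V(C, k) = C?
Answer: -80/3 ≈ -26.667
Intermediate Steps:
A(f, o) = -3 + 2*f*o (A(f, o) = (2*f)*o - 3 = 2*f*o - 3 = -3 + 2*f*o)
S(D) = 2 + D + 2*D**2 (S(D) = (5 + (-3 + 2*D*D)) + D = (5 + (-3 + 2*D**2)) + D = (2 + 2*D**2) + D = 2 + D + 2*D**2)
(S(-1)*(-8))*((4 + 6)/(5*2 - 1)) = ((2 - 1 + 2*(-1)**2)*(-8))*((4 + 6)/(5*2 - 1)) = ((2 - 1 + 2*1)*(-8))*(10/(10 - 1)) = ((2 - 1 + 2)*(-8))*(10/9) = (3*(-8))*(10*(1/9)) = -24*10/9 = -80/3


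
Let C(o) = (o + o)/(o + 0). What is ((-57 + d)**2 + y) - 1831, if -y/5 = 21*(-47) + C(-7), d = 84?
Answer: 3823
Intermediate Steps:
C(o) = 2 (C(o) = (2*o)/o = 2)
y = 4925 (y = -5*(21*(-47) + 2) = -5*(-987 + 2) = -5*(-985) = 4925)
((-57 + d)**2 + y) - 1831 = ((-57 + 84)**2 + 4925) - 1831 = (27**2 + 4925) - 1831 = (729 + 4925) - 1831 = 5654 - 1831 = 3823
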